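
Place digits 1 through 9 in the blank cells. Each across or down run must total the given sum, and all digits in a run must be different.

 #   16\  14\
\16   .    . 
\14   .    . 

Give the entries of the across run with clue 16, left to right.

16 in 2 cells must be {7,9}.
The 16 across and the 14 down share only 9, so R1C2 = 9.
The 14 across and the 16 down share only 9, so R2C1 = 9.
R2C2 = 14 − 9 = 5 completes the 14 across.
R1C1 = 16 − 9 = 7 completes the 16 across.

7 9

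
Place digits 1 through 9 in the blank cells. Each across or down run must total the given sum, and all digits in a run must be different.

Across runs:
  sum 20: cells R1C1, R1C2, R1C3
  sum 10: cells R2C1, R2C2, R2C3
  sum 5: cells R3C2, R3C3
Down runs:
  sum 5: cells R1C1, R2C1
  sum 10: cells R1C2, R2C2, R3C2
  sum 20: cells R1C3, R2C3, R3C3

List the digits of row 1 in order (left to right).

4 7 9

Nothing is forced directly, so branch on R1C1, whose candidates are 3 or 4. If R1C1 = 3: then R1C2 would have to be in {8,9} for the 20 across but in {1,2,3,4,5,6,7} for the 10 down — contradiction. So R1C1 = 4.
Given what's placed, R1C2 must be 7 to fit the 20 across and 10 down.
R1C3 = 20 − 11 = 9 completes the 20 across.
R2C1 = 5 − 4 = 1 completes the 5 down.
R2C2 = 2: the only remaining digit allowed by both the 10 across and the 10 down.
R2C3 = 10 − 3 = 7 completes the 10 across.
R3C2 = 10 − 9 = 1 completes the 10 down.
R3C3 = 5 − 1 = 4 completes the 5 across.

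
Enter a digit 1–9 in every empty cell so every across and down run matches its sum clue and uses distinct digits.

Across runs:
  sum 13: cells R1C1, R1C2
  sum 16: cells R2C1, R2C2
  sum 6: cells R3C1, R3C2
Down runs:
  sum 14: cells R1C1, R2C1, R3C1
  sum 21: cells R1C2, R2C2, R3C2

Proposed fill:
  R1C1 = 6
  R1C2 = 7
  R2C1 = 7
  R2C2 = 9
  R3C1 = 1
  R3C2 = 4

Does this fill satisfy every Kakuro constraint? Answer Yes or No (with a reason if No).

No — the down run R1C2–R3C2 sums to 20, not 21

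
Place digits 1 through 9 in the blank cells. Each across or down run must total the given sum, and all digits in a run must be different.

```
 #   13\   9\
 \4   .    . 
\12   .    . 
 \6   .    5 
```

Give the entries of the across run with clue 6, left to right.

4 in 2 cells must be {1,3}.
Given what's placed, R2C2 must be 3 to fit the 12 across and 9 down.
R3C1 = 6 − 5 = 1 completes the 6 across.
R1C1 = 3: the only remaining digit allowed by both the 4 across and the 13 down.
R1C2 = 4 − 3 = 1 completes the 4 across.
R2C1 = 12 − 3 = 9 completes the 12 across.

1, 5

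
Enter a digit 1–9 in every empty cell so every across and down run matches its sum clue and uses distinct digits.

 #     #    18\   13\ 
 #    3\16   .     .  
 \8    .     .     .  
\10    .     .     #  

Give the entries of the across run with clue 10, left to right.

2 8

16 in 2 cells must be {7,9}; 3 in 2 cells must be {1,2}.
Nothing is forced directly, so branch on R2C3, whose candidates are 4 or 5. If R2C3 = 5: then R1C3 would have to be in {7,9} for the 16 across but in {8} for the 13 down — contradiction. So R2C3 = 4.
R1C3 = 13 − 4 = 9 completes the 13 down.
R2C1 = 1: the only remaining digit allowed by both the 8 across and the 3 down.
R2C2 = 8 − 5 = 3 completes the 8 across.
R3C1 = 3 − 1 = 2 completes the 3 down.
R3C2 = 10 − 2 = 8 completes the 10 across.
R1C2 = 16 − 9 = 7 completes the 16 across.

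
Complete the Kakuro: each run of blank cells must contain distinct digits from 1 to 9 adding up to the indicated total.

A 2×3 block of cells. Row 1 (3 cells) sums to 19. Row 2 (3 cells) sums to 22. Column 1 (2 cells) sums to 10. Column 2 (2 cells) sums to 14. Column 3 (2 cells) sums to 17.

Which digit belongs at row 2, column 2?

5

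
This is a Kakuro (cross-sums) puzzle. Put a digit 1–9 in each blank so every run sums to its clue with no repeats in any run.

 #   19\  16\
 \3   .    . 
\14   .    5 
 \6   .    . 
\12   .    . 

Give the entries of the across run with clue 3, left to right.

1 2

3 in 2 cells must be {1,2}.
R2C1 = 14 − 5 = 9 completes the 14 across.
No cell is forced outright now. R3C2 can only be 1 or 2 or 4 (the digits allowed by both its 6 across and its 16 down). If R3C2 = 2: that forces R1C2 = 1, R3C1 = 4, R4C1 = 5, after which R4C2 would have to be in {7} for the 12 across but in {8} for the 16 down — contradiction. If R3C2 = 4: that forces R1C2 = 1, R3C1 = 2, after which R4C2 would have to be in {3,4,5,7,8,9} for the 12 across but in {6} for the 16 down — contradiction. So R3C2 = 1.
Given what's placed, R1C2 must be 2 to fit the 3 across and 16 down.
R3C1 = 6 − 1 = 5 completes the 6 across.
R4C2 = 16 − 8 = 8 completes the 16 down.
R1C1 = 3 − 2 = 1 completes the 3 across.
R4C1 = 12 − 8 = 4 completes the 12 across.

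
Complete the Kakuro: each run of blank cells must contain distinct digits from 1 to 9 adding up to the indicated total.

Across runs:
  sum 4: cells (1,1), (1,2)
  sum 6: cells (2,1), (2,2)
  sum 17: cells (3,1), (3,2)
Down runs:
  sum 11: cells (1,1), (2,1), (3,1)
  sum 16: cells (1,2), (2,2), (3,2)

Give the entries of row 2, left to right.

4 in 2 cells must be {1,3}; 17 in 2 cells must be {8,9}.
The 17 across and the 11 down share only 8, so (3,1) = 8.
(3,2) = 17 − 8 = 9 completes the 17 across.
Given what's placed, (1,1) must be 1 to fit the 4 across and 11 down.
(1,2) = 4 − 1 = 3 completes the 4 across.
(2,1) = 11 − 9 = 2 completes the 11 down.
(2,2) = 6 − 2 = 4 completes the 6 across.

2 4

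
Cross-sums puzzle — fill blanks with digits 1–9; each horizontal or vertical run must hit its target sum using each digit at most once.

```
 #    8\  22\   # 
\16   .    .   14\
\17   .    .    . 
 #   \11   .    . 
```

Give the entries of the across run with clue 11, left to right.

6 5

16 in 2 cells must be {7,9}.
The 16 across and the 8 down share only 7, so R1C1 = 7.
R1C2 = 16 − 7 = 9 completes the 16 across.
R2C1 = 8 − 7 = 1 completes the 8 down.
R2C2 = 7: the only remaining digit allowed by both the 17 across and the 22 down.
R2C3 = 17 − 8 = 9 completes the 17 across.
R3C2 = 22 − 16 = 6 completes the 22 down.
R3C3 = 11 − 6 = 5 completes the 11 across.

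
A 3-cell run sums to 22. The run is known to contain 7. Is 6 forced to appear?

The only way to make 22 from 3 distinct digits under that restriction is {6,7,9}, which contains 6.

Yes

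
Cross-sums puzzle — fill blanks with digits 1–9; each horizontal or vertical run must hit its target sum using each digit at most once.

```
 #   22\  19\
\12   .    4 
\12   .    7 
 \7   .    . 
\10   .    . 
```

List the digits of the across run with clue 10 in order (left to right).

R1C1 = 12 − 4 = 8 completes the 12 across.
R2C1 = 12 − 7 = 5 completes the 12 across.
No cell is forced outright now. R3C1 can only be 2 or 3 or 6 (the digits allowed by both its 7 across and its 22 down). If R3C1 = 3: then R3C2 would have to be in {4} for the 7 across but in {2,3,5,6} for the 19 down — contradiction. If R3C1 = 6: then R3C2 would have to be in {1} for the 7 across but in {2,3,5,6} for the 19 down — contradiction. So R3C1 = 2.
R3C2 = 7 − 2 = 5 completes the 7 across.
R4C1 = 22 − 15 = 7 completes the 22 down.
R4C2 = 10 − 7 = 3 completes the 10 across.

7, 3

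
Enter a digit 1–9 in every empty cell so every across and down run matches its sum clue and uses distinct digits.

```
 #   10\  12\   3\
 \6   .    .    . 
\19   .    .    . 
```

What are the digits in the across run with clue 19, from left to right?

6 in 3 cells must be {1,2,3}; 3 in 2 cells must be {1,2}.
The 6 across and the 12 down share only 3, so R1C2 = 3.
R2C2 = 12 − 3 = 9 completes the 12 down.
Given what's placed, R2C3 must be 2 to fit the 19 across and 3 down.
R1C3 = 3 − 2 = 1 completes the 3 down.
R2C1 = 19 − 11 = 8 completes the 19 across.
R1C1 = 6 − 4 = 2 completes the 6 across.

8 9 2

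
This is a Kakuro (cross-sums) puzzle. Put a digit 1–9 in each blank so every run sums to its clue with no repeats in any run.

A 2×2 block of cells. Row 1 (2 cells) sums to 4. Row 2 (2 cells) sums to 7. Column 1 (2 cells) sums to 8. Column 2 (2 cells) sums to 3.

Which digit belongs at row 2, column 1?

5

4 in 2 cells must be {1,3}; 3 in 2 cells must be {1,2}.
The 4 across and the 3 down share only 1, so (1,2) = 1.
(2,2) = 3 − 1 = 2 completes the 3 down.
(1,1) = 4 − 1 = 3 completes the 4 across.
(2,1) = 7 − 2 = 5 completes the 7 across.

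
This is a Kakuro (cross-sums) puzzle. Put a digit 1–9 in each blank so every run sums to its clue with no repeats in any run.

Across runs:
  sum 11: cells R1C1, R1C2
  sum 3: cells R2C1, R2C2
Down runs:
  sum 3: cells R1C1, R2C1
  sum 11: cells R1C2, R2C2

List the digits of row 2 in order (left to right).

1 2

3 in 2 cells must be {1,2}.
The 11 across and the 3 down share only 2, so R1C1 = 2.
R1C2 = 11 − 2 = 9 completes the 11 across.
R2C1 = 3 − 2 = 1 completes the 3 down.
R2C2 = 3 − 1 = 2 completes the 3 across.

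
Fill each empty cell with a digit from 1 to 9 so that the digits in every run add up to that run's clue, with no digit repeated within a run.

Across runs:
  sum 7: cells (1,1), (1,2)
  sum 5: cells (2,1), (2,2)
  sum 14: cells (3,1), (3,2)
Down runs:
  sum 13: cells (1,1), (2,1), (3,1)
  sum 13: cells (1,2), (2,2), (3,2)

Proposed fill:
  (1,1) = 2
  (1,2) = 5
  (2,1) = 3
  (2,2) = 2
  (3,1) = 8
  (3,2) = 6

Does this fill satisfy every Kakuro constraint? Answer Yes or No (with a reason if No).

Yes

Across: 2+5=7; 3+2=5; 8+6=14. Down: 2+3+8=13; 5+2+6=13. No digit repeats within any run.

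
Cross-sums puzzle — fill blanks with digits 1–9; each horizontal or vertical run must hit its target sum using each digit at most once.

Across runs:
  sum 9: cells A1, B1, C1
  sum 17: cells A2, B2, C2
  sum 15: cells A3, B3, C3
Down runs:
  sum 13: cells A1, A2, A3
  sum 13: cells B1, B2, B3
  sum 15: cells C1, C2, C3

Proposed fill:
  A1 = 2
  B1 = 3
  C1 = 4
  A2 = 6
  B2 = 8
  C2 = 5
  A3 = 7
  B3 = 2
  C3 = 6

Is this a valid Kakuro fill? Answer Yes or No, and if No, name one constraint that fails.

No — the down run A1–A3 sums to 15, not 13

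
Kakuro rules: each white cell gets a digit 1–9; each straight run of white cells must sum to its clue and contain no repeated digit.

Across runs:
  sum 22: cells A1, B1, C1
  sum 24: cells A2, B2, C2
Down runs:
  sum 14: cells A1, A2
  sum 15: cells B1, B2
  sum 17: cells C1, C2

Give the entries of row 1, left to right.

24 in 3 cells must be {7,8,9}; 17 in 2 cells must be {8,9}.
Nothing is forced directly, so branch on C1, whose candidates are 8 or 9. If C1 = 8: that forces B1 = 9, after which B2 would have to be in {7,8,9} for the 24 across but in {6} for the 15 down — contradiction. So C1 = 9.
C2 = 17 − 9 = 8 completes the 17 down.
Given what's placed, A2 must be 9 to fit the 24 across and 14 down.
B2 = 24 − 17 = 7 completes the 24 across.
A1 = 14 − 9 = 5 completes the 14 down.
B1 = 22 − 14 = 8 completes the 22 across.

5 8 9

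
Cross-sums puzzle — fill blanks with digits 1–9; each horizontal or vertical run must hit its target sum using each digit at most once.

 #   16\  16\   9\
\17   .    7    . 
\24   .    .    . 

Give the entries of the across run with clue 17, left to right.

9 7 1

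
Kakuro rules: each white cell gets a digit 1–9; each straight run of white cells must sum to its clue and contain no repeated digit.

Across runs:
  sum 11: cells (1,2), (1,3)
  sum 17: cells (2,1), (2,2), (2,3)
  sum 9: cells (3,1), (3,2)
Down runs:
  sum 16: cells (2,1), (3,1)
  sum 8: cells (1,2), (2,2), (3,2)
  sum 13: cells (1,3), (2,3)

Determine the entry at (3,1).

16 in 2 cells must be {7,9}.
The 9 across and the 16 down share only 7, so (3,1) = 7.
(3,2) = 9 − 7 = 2 completes the 9 across.
(1,2) = 5: the only remaining digit allowed by both the 11 across and the 8 down.
(1,3) = 11 − 5 = 6 completes the 11 across.
(2,1) = 16 − 7 = 9 completes the 16 down.
(2,2) = 8 − 7 = 1 completes the 8 down.
(2,3) = 17 − 10 = 7 completes the 17 across.

7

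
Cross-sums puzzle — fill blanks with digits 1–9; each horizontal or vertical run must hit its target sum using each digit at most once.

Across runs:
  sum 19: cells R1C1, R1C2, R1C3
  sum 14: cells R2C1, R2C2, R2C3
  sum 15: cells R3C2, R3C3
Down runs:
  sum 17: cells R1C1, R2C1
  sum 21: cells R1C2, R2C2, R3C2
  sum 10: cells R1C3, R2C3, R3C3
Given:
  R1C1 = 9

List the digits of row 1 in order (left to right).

17 in 2 cells must be {8,9}.
R2C1 = 17 − 9 = 8 completes the 17 down.
Nothing is forced directly, so branch on R2C2, whose candidates are 4 or 5. If R2C2 = 4: that forces R1C2 = 8, R1C3 = 2, after which R2C3 would have to be in {2} for the 14 across but in {1,3,5,7} for the 10 down — contradiction. So R2C2 = 5.
Given what's placed, R1C2 must be 7 to fit the 19 across and 21 down.
R1C3 = 19 − 16 = 3 completes the 19 across.
R2C3 = 14 − 13 = 1 completes the 14 across.
R3C2 = 21 − 12 = 9 completes the 21 down.
R3C3 = 15 − 9 = 6 completes the 15 across.

9 7 3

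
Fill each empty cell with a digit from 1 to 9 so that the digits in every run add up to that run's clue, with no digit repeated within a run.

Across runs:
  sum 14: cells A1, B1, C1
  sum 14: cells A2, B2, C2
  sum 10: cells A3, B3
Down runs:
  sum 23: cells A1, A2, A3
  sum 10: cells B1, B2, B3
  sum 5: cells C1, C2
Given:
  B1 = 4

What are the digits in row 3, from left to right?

9, 1

23 in 3 cells must be {6,8,9}.
Given what's placed, B3 must be 1 to fit the 10 across and 10 down.
B2 = 10 − 5 = 5 completes the 10 down.
A3 = 10 − 1 = 9 completes the 10 across.
A1 = 8: the only remaining digit allowed by both the 14 across and the 23 down.
C1 = 14 − 12 = 2 completes the 14 across.
A2 = 23 − 17 = 6 completes the 23 down.
C2 = 14 − 11 = 3 completes the 14 across.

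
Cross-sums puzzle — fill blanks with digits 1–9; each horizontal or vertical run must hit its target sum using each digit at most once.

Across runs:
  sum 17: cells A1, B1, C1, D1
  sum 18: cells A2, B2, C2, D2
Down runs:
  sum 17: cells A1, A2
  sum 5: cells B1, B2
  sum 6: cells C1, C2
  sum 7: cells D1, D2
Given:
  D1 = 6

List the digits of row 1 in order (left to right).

17 in 2 cells must be {8,9}.
Given what's placed, A1 must be 8 to fit the 17 across and 17 down.
A2 = 17 − 8 = 9 completes the 17 down.
D2 = 7 − 6 = 1 completes the 7 down.
Nothing is forced directly, so branch on B2, whose candidates are 2 or 3. If B2 = 2: then B1 would have to be in {1,2} for the 17 across but in {3} for the 5 down — contradiction. So B2 = 3.
B1 = 5 − 3 = 2 completes the 5 down.
C1 = 17 − 16 = 1 completes the 17 across.
C2 = 18 − 13 = 5 completes the 18 across.

8 2 1 6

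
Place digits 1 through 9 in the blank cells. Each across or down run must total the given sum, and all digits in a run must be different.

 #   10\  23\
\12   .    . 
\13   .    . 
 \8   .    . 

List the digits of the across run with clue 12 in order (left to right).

23 in 3 cells must be {6,8,9}.
The 8 across and the 23 down share only 6, so R3C2 = 6.
R3C1 = 8 − 6 = 2 completes the 8 across.
Nothing is forced directly, so branch on R1C2, whose candidates are 8 or 9. If R1C2 = 8: then R1C1 would have to be in {4} for the 12 across but in {1,3,5,7} for the 10 down — contradiction. So R1C2 = 9.
R1C1 = 12 − 9 = 3 completes the 12 across.
R2C1 = 10 − 5 = 5 completes the 10 down.
R2C2 = 13 − 5 = 8 completes the 13 across.

3, 9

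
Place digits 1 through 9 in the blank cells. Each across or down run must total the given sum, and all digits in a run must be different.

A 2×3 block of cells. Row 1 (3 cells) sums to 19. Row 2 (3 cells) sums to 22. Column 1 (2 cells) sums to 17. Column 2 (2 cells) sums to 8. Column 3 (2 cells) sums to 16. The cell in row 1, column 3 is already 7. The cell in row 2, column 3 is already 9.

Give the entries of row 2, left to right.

8, 5, 9

17 in 2 cells must be {8,9}; 16 in 2 cells must be {7,9}.
(1,2) = 3: the only remaining digit allowed by both the 19 across and the 8 down.
Given what's placed, (2,1) must be 8 to fit the 22 across and 17 down.
(2,2) = 22 − 17 = 5 completes the 22 across.
(1,1) = 19 − 10 = 9 completes the 19 across.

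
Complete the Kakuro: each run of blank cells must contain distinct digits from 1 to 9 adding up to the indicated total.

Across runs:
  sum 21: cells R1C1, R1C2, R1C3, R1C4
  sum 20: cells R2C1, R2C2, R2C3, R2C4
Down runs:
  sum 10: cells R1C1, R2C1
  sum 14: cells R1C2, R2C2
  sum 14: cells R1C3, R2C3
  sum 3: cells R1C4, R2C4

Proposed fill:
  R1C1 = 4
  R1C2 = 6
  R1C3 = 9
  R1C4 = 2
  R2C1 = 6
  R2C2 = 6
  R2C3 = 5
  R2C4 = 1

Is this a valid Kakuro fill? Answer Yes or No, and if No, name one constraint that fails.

No — the down run R1C2–R2C2 sums to 12, not 14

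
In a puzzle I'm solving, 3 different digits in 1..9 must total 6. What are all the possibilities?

{1,2,3}

3 distinct digits from 1–9 sum between 6 and 24.
Only one set works: {1,2,3}.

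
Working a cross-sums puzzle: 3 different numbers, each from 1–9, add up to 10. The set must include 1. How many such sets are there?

3

3 distinct digits from 1–9 sum between 6 and 24.
Keeping only sets containing 1.
Enumerating: {1,2,7}, {1,3,6}, {1,4,5}.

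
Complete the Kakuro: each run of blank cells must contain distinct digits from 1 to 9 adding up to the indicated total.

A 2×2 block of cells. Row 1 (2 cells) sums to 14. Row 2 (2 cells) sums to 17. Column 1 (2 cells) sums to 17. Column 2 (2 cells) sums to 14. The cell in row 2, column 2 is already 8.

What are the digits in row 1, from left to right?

8 6

17 in 2 cells must be {8,9}.
(1,2) = 14 − 8 = 6 completes the 14 down.
(2,1) = 17 − 8 = 9 completes the 17 across.
(1,1) = 14 − 6 = 8 completes the 14 across.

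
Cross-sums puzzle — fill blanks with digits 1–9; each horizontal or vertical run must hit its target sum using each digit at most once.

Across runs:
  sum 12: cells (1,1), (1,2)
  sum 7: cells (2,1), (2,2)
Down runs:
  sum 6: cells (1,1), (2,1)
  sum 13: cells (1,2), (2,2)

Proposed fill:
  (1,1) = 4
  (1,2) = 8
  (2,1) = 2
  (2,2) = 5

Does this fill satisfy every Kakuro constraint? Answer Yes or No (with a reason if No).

Yes

Across: 4+8=12; 2+5=7. Down: 4+2=6; 8+5=13. No digit repeats within any run.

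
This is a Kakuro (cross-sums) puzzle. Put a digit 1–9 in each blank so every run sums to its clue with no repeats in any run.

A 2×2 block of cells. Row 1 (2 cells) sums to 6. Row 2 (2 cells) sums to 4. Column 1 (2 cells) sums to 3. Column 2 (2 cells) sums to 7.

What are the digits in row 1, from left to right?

2, 4

4 in 2 cells must be {1,3}; 3 in 2 cells must be {1,2}.
The 4 across and the 3 down share only 1, so (2,1) = 1.
(2,2) = 4 − 1 = 3 completes the 4 across.
(1,1) = 3 − 1 = 2 completes the 3 down.
(1,2) = 6 − 2 = 4 completes the 6 across.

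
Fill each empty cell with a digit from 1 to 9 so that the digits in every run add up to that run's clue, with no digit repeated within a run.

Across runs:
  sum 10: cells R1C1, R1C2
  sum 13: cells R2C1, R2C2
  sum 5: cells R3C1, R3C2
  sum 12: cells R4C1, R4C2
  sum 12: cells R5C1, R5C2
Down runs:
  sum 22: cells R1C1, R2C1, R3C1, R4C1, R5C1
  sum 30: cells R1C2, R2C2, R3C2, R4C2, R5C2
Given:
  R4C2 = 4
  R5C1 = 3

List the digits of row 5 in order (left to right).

R4C1 = 12 − 4 = 8 completes the 12 across.
R5C2 = 12 − 3 = 9 completes the 12 across.
No cell is forced outright now. R3C2 can only be 2 or 3 (the digits allowed by both its 5 across and its 30 down). If R3C2 = 2: then R3C1 would have to be in {3} for the 5 across but in {1,2,4,5,6} for the 22 down — contradiction. So R3C2 = 3.
R3C1 = 5 − 3 = 2 completes the 5 across.
Given what's placed, R1C1 must be 4 to fit the 10 across and 22 down.
R1C2 = 10 − 4 = 6 completes the 10 across.
R2C1 = 22 − 17 = 5 completes the 22 down.
R2C2 = 13 − 5 = 8 completes the 13 across.

3 9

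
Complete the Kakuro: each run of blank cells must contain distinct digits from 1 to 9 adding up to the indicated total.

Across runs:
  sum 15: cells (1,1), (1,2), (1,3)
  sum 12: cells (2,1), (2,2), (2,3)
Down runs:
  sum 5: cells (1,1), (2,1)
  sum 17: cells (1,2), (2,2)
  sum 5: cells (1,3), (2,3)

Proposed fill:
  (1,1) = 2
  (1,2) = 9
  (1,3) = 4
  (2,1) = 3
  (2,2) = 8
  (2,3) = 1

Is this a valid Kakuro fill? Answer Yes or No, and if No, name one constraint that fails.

Across: 2+9+4=15; 3+8+1=12. Down: 2+3=5; 9+8=17; 4+1=5. No digit repeats within any run.

Yes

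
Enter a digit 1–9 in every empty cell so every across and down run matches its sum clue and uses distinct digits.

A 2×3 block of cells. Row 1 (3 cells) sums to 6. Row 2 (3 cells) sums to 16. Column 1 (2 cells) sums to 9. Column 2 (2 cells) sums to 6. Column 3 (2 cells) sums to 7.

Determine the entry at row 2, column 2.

5

6 in 3 cells must be {1,2,3}.
Nothing is forced directly, so branch on (1,3), whose candidates are 1 or 2 or 3. If (1,3) = 1: that forces (1,2) = 2, (2,2) = 4, after which (2,3) would have to be in {3,5,7,9} for the 16 across but in {6} for the 7 down — contradiction. If (1,3) = 2: that forces (1,2) = 1, (2,2) = 5, after which (2,3) would have to be in {2,3,4,7,8,9} for the 16 across but in {5} for the 7 down — contradiction. So (1,3) = 3.
(2,3) = 7 − 3 = 4 completes the 7 down.
Given what's placed, (2,2) must be 5 to fit the 16 across and 6 down.
(1,2) = 6 − 5 = 1 completes the 6 down.
(2,1) = 16 − 9 = 7 completes the 16 across.
(1,1) = 6 − 4 = 2 completes the 6 across.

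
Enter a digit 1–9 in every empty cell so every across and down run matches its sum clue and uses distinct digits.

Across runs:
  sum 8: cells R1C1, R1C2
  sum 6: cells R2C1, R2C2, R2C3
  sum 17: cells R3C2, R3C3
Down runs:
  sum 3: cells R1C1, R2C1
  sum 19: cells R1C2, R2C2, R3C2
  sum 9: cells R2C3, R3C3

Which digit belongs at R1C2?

6 in 3 cells must be {1,2,3}; 17 in 2 cells must be {8,9}; 3 in 2 cells must be {1,2}.
The 17 across and the 9 down share only 8, so R3C3 = 8.
R2C3 = 9 − 8 = 1 completes the 9 down.
R3C2 = 17 − 8 = 9 completes the 17 across.
R2C1 = 2: the only remaining digit allowed by both the 6 across and the 3 down.
R2C2 = 6 − 3 = 3 completes the 6 across.
R1C1 = 3 − 2 = 1 completes the 3 down.
R1C2 = 8 − 1 = 7 completes the 8 across.

7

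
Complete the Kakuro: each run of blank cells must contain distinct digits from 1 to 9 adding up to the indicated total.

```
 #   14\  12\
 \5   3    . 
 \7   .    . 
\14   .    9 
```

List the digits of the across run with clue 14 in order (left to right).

R1C2 = 5 − 3 = 2 completes the 5 across.
R2C2 = 12 − 11 = 1 completes the 12 down.
R3C1 = 14 − 9 = 5 completes the 14 across.
R2C1 = 7 − 1 = 6 completes the 7 across.

5, 9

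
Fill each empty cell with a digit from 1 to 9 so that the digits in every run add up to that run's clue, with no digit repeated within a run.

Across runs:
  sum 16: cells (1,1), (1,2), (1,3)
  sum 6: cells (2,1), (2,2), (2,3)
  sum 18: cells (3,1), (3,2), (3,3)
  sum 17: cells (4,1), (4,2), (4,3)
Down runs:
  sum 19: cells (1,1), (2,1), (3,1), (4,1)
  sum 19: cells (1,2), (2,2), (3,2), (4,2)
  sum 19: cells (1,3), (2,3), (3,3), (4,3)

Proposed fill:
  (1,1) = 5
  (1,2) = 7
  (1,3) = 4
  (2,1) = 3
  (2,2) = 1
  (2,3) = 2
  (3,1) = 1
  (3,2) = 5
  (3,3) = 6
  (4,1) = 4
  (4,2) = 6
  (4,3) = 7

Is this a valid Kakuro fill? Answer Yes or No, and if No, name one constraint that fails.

No — the across run (3,1)–(3,3) sums to 12, not 18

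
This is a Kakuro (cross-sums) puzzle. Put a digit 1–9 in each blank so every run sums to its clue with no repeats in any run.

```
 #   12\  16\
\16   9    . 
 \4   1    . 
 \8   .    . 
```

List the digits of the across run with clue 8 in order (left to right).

16 in 2 cells must be {7,9}; 4 in 2 cells must be {1,3}.
R1C2 = 16 − 9 = 7 completes the 16 across.
R2C2 = 4 − 1 = 3 completes the 4 across.
R3C1 = 12 − 10 = 2 completes the 12 down.
R3C2 = 8 − 2 = 6 completes the 8 across.

2 6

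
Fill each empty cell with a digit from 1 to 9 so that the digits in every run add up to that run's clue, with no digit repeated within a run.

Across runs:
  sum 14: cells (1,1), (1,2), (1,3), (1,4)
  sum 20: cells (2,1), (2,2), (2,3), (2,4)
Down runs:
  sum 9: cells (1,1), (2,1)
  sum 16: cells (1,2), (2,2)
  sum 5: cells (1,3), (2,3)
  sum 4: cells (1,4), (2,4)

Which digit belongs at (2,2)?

9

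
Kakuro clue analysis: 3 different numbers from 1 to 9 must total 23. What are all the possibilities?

{6,8,9}

3 distinct digits from 1–9 sum between 6 and 24.
Only one set works: {6,8,9}.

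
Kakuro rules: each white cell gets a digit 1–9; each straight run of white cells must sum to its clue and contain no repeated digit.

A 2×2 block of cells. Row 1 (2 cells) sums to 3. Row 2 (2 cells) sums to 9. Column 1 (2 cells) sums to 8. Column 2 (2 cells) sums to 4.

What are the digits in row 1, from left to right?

2 1

3 in 2 cells must be {1,2}; 4 in 2 cells must be {1,3}.
The 3 across and the 4 down share only 1, so (1,2) = 1.
(2,2) = 4 − 1 = 3 completes the 4 down.
(1,1) = 3 − 1 = 2 completes the 3 across.
(2,1) = 9 − 3 = 6 completes the 9 across.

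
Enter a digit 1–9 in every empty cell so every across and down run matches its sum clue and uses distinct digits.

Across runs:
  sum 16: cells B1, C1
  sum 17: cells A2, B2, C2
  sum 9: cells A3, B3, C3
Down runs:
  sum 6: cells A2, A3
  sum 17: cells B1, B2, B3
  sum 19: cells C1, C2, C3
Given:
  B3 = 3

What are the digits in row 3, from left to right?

16 in 2 cells must be {7,9}.
B1 = 9: the only remaining digit allowed by both the 16 across and the 17 down.
C1 = 16 − 9 = 7 completes the 16 across.
B2 = 17 − 12 = 5 completes the 17 down.
C3 = 4: the only remaining digit allowed by both the 9 across and the 19 down.
Given what's placed, A2 must be 4 to fit the 17 across and 6 down.
C2 = 17 − 9 = 8 completes the 17 across.
A3 = 9 − 7 = 2 completes the 9 across.

2 3 4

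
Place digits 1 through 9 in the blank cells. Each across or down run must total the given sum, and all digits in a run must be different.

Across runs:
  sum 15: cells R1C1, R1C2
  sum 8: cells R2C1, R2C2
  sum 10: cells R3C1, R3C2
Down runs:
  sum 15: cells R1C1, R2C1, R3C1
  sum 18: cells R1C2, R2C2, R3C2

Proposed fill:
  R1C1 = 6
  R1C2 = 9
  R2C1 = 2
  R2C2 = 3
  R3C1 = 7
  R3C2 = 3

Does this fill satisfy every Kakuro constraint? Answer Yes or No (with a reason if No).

No — the across run R2C1–R2C2 sums to 5, not 8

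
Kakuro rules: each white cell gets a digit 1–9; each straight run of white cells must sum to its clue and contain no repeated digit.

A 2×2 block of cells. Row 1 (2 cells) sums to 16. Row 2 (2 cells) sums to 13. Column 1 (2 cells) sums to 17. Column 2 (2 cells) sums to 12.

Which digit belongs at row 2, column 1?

16 in 2 cells must be {7,9}; 17 in 2 cells must be {8,9}.
The 16 across and the 17 down share only 9, so (1,1) = 9.
(1,2) = 16 − 9 = 7 completes the 16 across.
(2,1) = 17 − 9 = 8 completes the 17 down.
(2,2) = 13 − 8 = 5 completes the 13 across.

8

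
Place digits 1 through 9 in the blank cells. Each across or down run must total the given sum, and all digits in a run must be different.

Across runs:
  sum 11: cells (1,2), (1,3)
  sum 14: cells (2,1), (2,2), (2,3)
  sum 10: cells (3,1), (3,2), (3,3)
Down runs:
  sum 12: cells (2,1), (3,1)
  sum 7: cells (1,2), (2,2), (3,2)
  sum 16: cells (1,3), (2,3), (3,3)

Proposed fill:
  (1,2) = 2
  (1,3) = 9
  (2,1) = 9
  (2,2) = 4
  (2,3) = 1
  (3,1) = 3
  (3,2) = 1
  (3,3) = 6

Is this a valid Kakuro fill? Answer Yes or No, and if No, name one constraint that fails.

Across: 2+9=11; 9+4+1=14; 3+1+6=10. Down: 9+3=12; 2+4+1=7; 9+1+6=16. No digit repeats within any run.

Yes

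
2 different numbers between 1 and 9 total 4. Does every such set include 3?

Yes

The only way to make 4 from 2 distinct digits is {1,3}, which contains 3.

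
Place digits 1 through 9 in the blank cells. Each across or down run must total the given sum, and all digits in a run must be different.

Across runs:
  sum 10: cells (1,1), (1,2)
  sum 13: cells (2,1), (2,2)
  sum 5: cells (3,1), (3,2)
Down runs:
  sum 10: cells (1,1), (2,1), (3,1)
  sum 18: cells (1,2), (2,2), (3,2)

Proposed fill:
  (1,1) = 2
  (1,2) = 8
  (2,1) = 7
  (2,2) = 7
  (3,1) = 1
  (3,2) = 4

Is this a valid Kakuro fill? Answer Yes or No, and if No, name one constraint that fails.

No — the down run (1,2)–(3,2) sums to 19, not 18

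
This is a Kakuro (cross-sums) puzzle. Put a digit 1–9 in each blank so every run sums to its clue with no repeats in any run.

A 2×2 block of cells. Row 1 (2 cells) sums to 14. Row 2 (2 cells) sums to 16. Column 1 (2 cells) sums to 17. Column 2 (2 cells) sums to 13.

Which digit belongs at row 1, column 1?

8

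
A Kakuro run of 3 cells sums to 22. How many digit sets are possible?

2

3 distinct digits from 1–9 sum between 6 and 24.
Enumerating: {5,8,9}, {6,7,9}.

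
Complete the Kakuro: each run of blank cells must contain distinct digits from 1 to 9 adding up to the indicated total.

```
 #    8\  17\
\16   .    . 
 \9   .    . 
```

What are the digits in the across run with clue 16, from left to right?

7, 9

16 in 2 cells must be {7,9}; 17 in 2 cells must be {8,9}.
The 16 across and the 8 down share only 7, so R1C1 = 7.
R1C2 = 16 − 7 = 9 completes the 16 across.
R2C1 = 8 − 7 = 1 completes the 8 down.
R2C2 = 9 − 1 = 8 completes the 9 across.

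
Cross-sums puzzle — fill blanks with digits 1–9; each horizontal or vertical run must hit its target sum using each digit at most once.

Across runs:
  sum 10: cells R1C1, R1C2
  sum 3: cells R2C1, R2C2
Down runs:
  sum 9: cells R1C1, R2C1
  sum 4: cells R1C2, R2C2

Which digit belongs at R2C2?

1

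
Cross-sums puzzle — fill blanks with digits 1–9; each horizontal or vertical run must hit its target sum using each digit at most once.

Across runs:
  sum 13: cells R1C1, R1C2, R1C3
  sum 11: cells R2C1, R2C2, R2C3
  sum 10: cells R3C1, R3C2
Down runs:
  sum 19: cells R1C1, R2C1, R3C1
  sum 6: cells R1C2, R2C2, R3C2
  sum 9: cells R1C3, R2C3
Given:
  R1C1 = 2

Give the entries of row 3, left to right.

6 in 3 cells must be {1,2,3}.
Given what's placed, R1C2 must be 3 to fit the 13 across and 6 down.
R1C3 = 13 − 5 = 8 completes the 13 across.
R2C1 = 8: the only remaining digit allowed by both the 11 across and the 19 down.
R2C3 = 9 − 8 = 1 completes the 9 down.
R3C1 = 19 − 10 = 9 completes the 19 down.
R3C2 = 10 − 9 = 1 completes the 10 across.
R2C2 = 11 − 9 = 2 completes the 11 across.

9, 1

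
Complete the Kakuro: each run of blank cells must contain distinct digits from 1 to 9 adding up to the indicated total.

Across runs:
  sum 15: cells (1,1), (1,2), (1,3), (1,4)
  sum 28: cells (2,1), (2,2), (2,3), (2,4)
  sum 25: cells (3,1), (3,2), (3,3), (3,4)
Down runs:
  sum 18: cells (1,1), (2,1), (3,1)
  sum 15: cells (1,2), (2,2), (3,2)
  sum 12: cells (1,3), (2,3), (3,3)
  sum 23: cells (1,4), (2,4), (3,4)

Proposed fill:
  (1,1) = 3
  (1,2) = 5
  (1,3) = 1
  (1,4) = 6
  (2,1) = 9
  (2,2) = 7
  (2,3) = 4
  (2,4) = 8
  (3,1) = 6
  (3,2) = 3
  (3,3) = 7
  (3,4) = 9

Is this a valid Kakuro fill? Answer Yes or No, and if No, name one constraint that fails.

Yes

Across: 3+5+1+6=15; 9+7+4+8=28; 6+3+7+9=25. Down: 3+9+6=18; 5+7+3=15; 1+4+7=12; 6+8+9=23. No digit repeats within any run.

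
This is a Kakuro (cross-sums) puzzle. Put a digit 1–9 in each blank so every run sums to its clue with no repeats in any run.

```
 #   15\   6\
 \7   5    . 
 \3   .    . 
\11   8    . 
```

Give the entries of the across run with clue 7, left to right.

3 in 2 cells must be {1,2}; 6 in 3 cells must be {1,2,3}.
R1C2 = 7 − 5 = 2 completes the 7 across.
R2C1 = 15 − 13 = 2 completes the 15 down.
R2C2 = 3 − 2 = 1 completes the 3 across.
R3C2 = 11 − 8 = 3 completes the 11 across.

5, 2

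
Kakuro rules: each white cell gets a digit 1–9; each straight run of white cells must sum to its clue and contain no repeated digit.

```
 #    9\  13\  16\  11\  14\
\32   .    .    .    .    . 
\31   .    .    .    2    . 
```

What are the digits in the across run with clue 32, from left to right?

16 in 2 cells must be {7,9}.
R1C4 = 11 − 2 = 9 completes the 11 down.
Given what's placed, R1C3 must be 7 to fit the 32 across and 16 down.
R2C3 = 16 − 7 = 9 completes the 16 down.
No cell is forced outright now. R2C5 can only be 5 or 8 (the digits allowed by both its 31 across and its 14 down). If R2C5 = 5: then R1C5 would have to be in {2,3,5,6,8} for the 32 across but in {9} for the 14 down — contradiction. So R2C5 = 8.
R1C5 = 14 − 8 = 6 completes the 14 down.
Given what's placed, R1C2 must be 8 to fit the 32 across and 13 down.
R2C2 = 13 − 8 = 5 completes the 13 down.
R1C1 = 32 − 30 = 2 completes the 32 across.

2 8 7 9 6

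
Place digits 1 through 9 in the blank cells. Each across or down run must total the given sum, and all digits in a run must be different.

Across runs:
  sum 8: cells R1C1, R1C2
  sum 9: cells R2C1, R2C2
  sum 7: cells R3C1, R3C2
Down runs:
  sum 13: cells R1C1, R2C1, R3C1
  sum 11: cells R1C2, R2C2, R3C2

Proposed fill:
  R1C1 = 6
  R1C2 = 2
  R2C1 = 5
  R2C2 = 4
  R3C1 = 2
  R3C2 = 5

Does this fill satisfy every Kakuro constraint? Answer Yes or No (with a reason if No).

Yes

Across: 6+2=8; 5+4=9; 2+5=7. Down: 6+5+2=13; 2+4+5=11. No digit repeats within any run.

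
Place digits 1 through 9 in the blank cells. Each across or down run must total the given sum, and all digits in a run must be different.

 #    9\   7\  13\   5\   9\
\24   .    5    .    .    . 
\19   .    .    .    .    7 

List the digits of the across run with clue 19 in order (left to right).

R1C5 = 9 − 7 = 2 completes the 9 down.
R2C2 = 7 − 5 = 2 completes the 7 down.
No cell is forced outright now. R1C4 can only be 1 or 3 or 4 (the digits allowed by both its 24 across and its 5 down). If R1C4 = 1: that forces R1C1 = 7, R1C3 = 9, after which R2C1 would have to be in {1,3,4,5,6} for the 19 across but in {2} for the 9 down — contradiction. If R1C4 = 3: then R2C4 would have to be in {1,3,4,5,6} for the 19 across but in {2} for the 5 down — contradiction. So R1C4 = 4.
R2C4 = 5 − 4 = 1 completes the 5 down.
No cell is forced outright now. R1C1 can only be 6 or 7 (the digits allowed by both its 24 across and its 9 down). If R1C1 = 7: that forces R1C3 = 6, after which R2C1 would have to be in {3,4,5,6} for the 19 across but in {2} for the 9 down — contradiction. So R1C1 = 6.
R1C3 = 24 − 17 = 7 completes the 24 across.
R2C1 = 9 − 6 = 3 completes the 9 down.
R2C3 = 19 − 13 = 6 completes the 19 across.

3 2 6 1 7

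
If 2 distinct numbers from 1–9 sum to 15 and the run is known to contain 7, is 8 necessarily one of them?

The only way to make 15 from 2 distinct digits under that restriction is {7,8}, which contains 8.

Yes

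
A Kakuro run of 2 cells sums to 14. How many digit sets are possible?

2 distinct digits from 1–9 sum between 3 and 17.
Enumerating: {5,9}, {6,8}.

2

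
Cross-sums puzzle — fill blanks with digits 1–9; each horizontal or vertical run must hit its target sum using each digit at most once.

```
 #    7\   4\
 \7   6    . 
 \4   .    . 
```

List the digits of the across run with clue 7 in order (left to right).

4 in 2 cells must be {1,3}.
R1C2 = 7 − 6 = 1 completes the 7 across.
R2C1 = 7 − 6 = 1 completes the 7 down.
R2C2 = 4 − 1 = 3 completes the 4 across.

6 1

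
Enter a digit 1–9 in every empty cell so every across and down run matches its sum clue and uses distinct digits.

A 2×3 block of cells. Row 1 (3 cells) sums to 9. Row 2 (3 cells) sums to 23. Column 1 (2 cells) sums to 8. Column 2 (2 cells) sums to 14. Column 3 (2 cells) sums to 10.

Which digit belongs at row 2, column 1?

6

23 in 3 cells must be {6,8,9}.
The 23 across and the 8 down share only 6, so (2,1) = 6.
(1,1) = 8 − 6 = 2 completes the 8 down.
Given what's placed, (1,2) must be 6 to fit the 9 across and 14 down.
(1,3) = 9 − 8 = 1 completes the 9 across.
(2,2) = 14 − 6 = 8 completes the 14 down.
(2,3) = 23 − 14 = 9 completes the 23 across.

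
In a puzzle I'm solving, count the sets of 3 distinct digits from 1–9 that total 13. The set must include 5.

2

3 distinct digits from 1–9 sum between 6 and 24.
Keeping only sets containing 5.
Enumerating: {1,5,7}, {2,5,6}.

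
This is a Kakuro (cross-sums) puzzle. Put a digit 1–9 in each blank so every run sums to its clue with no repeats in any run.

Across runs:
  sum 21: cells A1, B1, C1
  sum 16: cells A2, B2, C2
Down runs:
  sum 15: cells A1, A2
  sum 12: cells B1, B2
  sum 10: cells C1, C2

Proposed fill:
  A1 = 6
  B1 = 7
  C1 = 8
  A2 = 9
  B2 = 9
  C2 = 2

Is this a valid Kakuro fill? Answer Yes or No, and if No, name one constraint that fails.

No — the down run B1–B2 sums to 16, not 12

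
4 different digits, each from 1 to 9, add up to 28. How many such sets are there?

2

4 distinct digits from 1–9 sum between 10 and 30.
Enumerating: {4,7,8,9}, {5,6,8,9}.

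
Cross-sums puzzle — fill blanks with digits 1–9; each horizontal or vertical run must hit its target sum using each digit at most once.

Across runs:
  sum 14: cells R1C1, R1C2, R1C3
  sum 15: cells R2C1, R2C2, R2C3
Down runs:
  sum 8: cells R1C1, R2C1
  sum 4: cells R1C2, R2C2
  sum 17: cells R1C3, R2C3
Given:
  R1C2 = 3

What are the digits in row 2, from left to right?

4 in 2 cells must be {1,3}; 17 in 2 cells must be {8,9}.
R1C3 = 9: the only remaining digit allowed by both the 14 across and the 17 down.
R2C2 = 4 − 3 = 1 completes the 4 down.
R2C3 = 17 − 9 = 8 completes the 17 down.
R1C1 = 14 − 12 = 2 completes the 14 across.
R2C1 = 15 − 9 = 6 completes the 15 across.

6 1 8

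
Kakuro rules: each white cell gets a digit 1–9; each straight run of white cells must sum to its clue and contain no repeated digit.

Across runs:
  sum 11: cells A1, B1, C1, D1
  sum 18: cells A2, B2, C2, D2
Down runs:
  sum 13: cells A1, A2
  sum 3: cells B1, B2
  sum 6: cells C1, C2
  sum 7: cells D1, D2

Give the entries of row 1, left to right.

5 2 1 3

11 in 4 cells must be {1,2,3,5}; 3 in 2 cells must be {1,2}.
Only 5 fits A1 under both its across sum 11 and down sum 13.
A2 = 13 − 5 = 8 completes the 13 down.
Nothing is forced directly, so branch on B1, whose candidates are 1 or 2. If B1 = 1: that forces C1 = 2, D1 = 3, B2 = 2, after which C2 would have to be in {1,3,5,7} for the 18 across but in {4} for the 6 down — contradiction. So B1 = 2.
C1 = 1: the only remaining digit allowed by both the 11 across and the 6 down.
D1 = 11 − 8 = 3 completes the 11 across.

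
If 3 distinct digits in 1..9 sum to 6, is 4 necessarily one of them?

The only way to make 6 from 3 distinct digits is {1,2,3}, which does not contain 4.

No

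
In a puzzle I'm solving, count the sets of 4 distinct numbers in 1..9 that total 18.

4 distinct digits from 1–9 sum between 10 and 30.

11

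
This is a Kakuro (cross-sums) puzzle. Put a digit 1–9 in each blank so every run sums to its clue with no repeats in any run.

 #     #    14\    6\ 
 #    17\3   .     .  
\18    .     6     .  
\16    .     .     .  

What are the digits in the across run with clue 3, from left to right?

1 2

3 in 2 cells must be {1,2}; 17 in 2 cells must be {8,9}; 6 in 3 cells must be {1,2,3}.
Given what's placed, R1C2 must be 1 to fit the 3 across and 14 down.
R1C3 = 3 − 1 = 2 completes the 3 across.
R2C3 = 3: the only remaining digit allowed by both the 18 across and the 6 down.
R3C2 = 14 − 7 = 7 completes the 14 down.
R3C3 = 6 − 5 = 1 completes the 6 down.
R2C1 = 18 − 9 = 9 completes the 18 across.
R3C1 = 16 − 8 = 8 completes the 16 across.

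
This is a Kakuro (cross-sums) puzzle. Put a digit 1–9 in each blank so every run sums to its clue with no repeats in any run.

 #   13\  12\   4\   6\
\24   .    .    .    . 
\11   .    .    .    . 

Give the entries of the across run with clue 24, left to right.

8 9 3 4

11 in 4 cells must be {1,2,3,5}; 4 in 2 cells must be {1,3}.
Only 5 fits R2C1 under both its across sum 11 and down sum 13.
Given what's placed, R2C2 must be 3 to fit the 11 across and 12 down.
R2C3 = 1: the only remaining digit allowed by both the 11 across and the 4 down.
R2C4 = 11 − 9 = 2 completes the 11 across.
R1C1 = 13 − 5 = 8 completes the 13 down.
R1C2 = 12 − 3 = 9 completes the 12 down.
R1C3 = 4 − 1 = 3 completes the 4 down.
R1C4 = 24 − 20 = 4 completes the 24 across.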